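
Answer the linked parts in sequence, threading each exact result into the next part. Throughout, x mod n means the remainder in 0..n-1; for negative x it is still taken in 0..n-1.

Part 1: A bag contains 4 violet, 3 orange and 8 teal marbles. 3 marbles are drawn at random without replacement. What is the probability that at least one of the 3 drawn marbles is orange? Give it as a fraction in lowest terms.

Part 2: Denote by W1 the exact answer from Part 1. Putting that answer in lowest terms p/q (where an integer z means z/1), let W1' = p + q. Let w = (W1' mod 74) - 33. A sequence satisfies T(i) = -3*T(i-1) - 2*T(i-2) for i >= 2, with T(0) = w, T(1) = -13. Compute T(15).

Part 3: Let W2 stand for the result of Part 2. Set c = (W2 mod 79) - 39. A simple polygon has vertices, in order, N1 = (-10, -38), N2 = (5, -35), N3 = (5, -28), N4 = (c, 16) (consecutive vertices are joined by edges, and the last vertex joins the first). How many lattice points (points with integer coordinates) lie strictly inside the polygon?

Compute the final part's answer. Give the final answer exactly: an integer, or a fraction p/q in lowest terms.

396

Part 1: total draws C(15,3) = 455; complement C(12,3) = 220; favorable 455 - 220 = 235; P = 47/91; answer 47/91
Part 2: W1 = 47/91; threaded value p + q = 138; w = 31; T(2) = -3*(-13) - 2*(31) = -23; iterating: T(2)=-23, T(3)=95, T(4)=-239, T(5)=527, T(6)=-1103, T(7)=2255, T(8)=-4559, T(9)=9167, T(10)=-18383, T(11)=36815, T(12)=-73679, T(13)=147407, T(14)=-294863, T(15)=589775; answer 589775
Part 3: W2 = 589775; c = 1; cross terms: (-10*-35 - 5*-38)=540, (5*-28 - 5*-35)=35, (5*16 - 1*-28)=108, (1*-38 - -10*16)=122; twice the area = |805| = 805; area = 805/2; boundary points = 3 + 7 + 4 + 1 = 15; strictly interior points = area - boundary/2 + 1 = 396; answer 396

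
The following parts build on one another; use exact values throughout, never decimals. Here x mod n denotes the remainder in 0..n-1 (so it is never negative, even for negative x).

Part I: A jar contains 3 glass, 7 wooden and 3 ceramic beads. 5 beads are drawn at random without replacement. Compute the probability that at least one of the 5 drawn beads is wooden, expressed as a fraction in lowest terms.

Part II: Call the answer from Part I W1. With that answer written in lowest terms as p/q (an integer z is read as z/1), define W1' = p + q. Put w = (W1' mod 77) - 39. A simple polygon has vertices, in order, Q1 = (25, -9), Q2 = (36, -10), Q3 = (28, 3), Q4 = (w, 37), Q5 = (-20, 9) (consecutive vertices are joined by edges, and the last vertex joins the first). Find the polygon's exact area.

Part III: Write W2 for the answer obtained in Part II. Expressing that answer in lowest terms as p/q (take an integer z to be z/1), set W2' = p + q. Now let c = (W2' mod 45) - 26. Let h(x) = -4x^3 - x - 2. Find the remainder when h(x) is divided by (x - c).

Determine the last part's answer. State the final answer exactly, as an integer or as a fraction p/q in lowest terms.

Part I: total draws C(13,5) = 1287; complement C(6,5) = 6; favorable 1287 - 6 = 1281; P = 427/429; answer 427/429
Part II: W1 = 427/429; threaded value p + q = 856; w = -30; cross terms: (25*-10 - 36*-9)=74, (36*3 - 28*-10)=388, (28*37 - -30*3)=1126, (-30*9 - -20*37)=470, (-20*-9 - 25*9)=-45; twice the area = |2013| = 2013; area = 2013/2; answer 2013/2
Part III: W2 = 2013/2; threaded value p + q = 2015; c = 9; remainder = value at the root: -4*(9)^3 - 1*(9)^1 - 2 = (-2916) + (-9) + (-2) = -2927; answer -2927

-2927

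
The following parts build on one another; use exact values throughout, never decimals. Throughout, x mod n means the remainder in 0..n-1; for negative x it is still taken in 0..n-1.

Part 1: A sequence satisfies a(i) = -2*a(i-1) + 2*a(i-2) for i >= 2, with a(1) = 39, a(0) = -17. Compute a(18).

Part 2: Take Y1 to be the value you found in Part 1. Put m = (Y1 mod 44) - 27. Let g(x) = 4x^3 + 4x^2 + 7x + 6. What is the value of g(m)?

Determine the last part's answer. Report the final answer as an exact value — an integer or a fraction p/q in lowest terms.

Part 1: a(2) = -2*(39) + 2*(-17) = -112; iterating: a(2)=-112, a(3)=302, a(4)=-828, a(5)=2260, a(6)=-6176, a(7)=16872, a(8)=-46096, a(9)=125936, a(10)=-344064, a(11)=940000, a(12)=-2568128, a(13)=7016256, a(14)=-19168768, a(15)=52370048, a(16)=-143077632, a(17)=390895360, a(18)=-1067945984; answer -1067945984
Part 2: Y1 = -1067945984; m = -11; 4*(-11)^3 + 4*(-11)^2 + 7*(-11)^1 + 6 = (-5324) + (484) + (-77) + (6) = -4911; answer -4911

-4911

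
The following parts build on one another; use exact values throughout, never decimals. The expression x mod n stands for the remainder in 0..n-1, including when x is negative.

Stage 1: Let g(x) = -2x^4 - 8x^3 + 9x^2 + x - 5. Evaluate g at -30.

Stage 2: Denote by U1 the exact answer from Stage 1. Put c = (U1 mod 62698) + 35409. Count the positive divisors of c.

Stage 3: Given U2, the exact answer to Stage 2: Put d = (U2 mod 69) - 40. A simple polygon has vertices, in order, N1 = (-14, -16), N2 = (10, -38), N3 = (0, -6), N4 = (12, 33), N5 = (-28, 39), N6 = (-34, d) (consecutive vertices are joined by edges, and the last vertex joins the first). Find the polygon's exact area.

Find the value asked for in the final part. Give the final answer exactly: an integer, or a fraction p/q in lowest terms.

2039

Stage 1: -2*(-30)^4 - 8*(-30)^3 + 9*(-30)^2 + 1*(-30)^1 - 5 = (-1620000) + (216000) + (8100) + (-30) + (-5) = -1395935; answer -1395935
Stage 2: U1 = -1395935; c = 81528; 81528 = 2^3 * 3 * 43 * 79; number of divisors = (3+1) * (1+1) * (1+1) * (1+1) = 32; answer 32
Stage 3: U2 = 32; d = -8; cross terms: (-14*-38 - 10*-16)=692, (10*-6 - 0*-38)=-60, (0*33 - 12*-6)=72, (12*39 - -28*33)=1392, (-28*-8 - -34*39)=1550, (-34*-16 - -14*-8)=432; twice the area = |4078| = 4078; area = 2039; answer 2039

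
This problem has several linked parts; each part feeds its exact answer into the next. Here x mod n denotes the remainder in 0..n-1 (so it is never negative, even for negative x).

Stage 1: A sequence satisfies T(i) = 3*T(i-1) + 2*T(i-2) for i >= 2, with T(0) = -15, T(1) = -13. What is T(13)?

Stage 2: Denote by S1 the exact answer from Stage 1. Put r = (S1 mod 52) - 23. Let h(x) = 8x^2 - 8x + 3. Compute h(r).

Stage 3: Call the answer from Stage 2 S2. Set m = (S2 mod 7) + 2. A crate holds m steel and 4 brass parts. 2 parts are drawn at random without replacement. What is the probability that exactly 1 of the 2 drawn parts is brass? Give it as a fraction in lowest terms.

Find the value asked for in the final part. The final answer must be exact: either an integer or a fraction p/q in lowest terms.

Stage 1: T(2) = 3*(-13) + 2*(-15) = -69; iterating: T(2)=-69, T(3)=-233, T(4)=-837, T(5)=-2977, T(6)=-10605, T(7)=-37769, T(8)=-134517, T(9)=-479089, T(10)=-1706301, T(11)=-6077081, T(12)=-21643845, T(13)=-77085697; answer -77085697
Stage 2: S1 = -77085697; r = 16; 8*(16)^2 - 8*(16)^1 + 3 = (2048) + (-128) + (3) = 1923; answer 1923
Stage 3: S2 = 1923; m = 7; total draws C(11,2) = 55; favorable C(4,1)*C(7,1) = 28; P = 28/55; answer 28/55

28/55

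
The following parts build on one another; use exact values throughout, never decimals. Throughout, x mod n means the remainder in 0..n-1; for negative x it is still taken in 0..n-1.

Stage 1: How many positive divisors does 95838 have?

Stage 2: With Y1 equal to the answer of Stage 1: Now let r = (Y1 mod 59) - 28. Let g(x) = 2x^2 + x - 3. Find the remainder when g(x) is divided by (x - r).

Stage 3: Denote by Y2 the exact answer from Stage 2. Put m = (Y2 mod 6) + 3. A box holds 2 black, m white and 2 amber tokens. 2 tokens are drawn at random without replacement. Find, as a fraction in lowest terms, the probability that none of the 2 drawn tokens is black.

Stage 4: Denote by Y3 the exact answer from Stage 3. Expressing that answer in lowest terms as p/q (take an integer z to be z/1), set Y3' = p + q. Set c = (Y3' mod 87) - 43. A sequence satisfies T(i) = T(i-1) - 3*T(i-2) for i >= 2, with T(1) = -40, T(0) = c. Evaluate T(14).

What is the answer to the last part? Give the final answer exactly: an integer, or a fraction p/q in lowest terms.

97070

Stage 1: 95838 = 2 * 3 * 15973; number of divisors = (1+1) * (1+1) * (1+1) = 8; answer 8
Stage 2: Y1 = 8; r = -20; remainder = value at the root: 2*(-20)^2 + 1*(-20)^1 - 3 = (800) + (-20) + (-3) = 777; answer 777
Stage 3: Y2 = 777; m = 6; total draws C(10,2) = 45; favorable C(8,2) = 28; P = 28/45; answer 28/45
Stage 4: Y3 = 28/45; threaded value p + q = 73; c = 30; T(2) = 1*(-40) - 3*(30) = -130; iterating: T(2)=-130, T(3)=-10, T(4)=380, T(5)=410, T(6)=-730, T(7)=-1960, T(8)=230, T(9)=6110, T(10)=5420, T(11)=-12910, T(12)=-29170, T(13)=9560, T(14)=97070; answer 97070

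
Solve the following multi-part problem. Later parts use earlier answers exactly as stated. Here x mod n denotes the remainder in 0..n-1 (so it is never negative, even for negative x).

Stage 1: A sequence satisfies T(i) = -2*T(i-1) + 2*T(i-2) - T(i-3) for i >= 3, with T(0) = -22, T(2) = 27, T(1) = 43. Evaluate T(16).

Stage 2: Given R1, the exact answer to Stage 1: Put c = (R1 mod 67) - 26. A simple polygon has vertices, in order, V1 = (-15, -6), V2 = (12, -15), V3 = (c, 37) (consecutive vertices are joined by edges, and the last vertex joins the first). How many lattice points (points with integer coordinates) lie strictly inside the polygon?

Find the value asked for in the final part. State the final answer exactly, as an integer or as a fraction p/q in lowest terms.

531

Stage 1: T(3) = -2*(27) + 2*(43) - 1*(-22) = 54; iterating: T(3)=54, T(4)=-97, T(5)=275, T(6)=-798, T(7)=2243, T(8)=-6357, T(9)=17998, T(10)=-50953, T(11)=144259, T(12)=-408422, T(13)=1156315, T(14)=-3273733, T(15)=9268518, T(16)=-26240817; answer -26240817
Stage 2: R1 = -26240817; c = -25; cross terms: (-15*-15 - 12*-6)=297, (12*37 - -25*-15)=69, (-25*-6 - -15*37)=705; twice the area = |1071| = 1071; area = 1071/2; boundary points = 9 + 1 + 1 = 11; strictly interior points = area - boundary/2 + 1 = 531; answer 531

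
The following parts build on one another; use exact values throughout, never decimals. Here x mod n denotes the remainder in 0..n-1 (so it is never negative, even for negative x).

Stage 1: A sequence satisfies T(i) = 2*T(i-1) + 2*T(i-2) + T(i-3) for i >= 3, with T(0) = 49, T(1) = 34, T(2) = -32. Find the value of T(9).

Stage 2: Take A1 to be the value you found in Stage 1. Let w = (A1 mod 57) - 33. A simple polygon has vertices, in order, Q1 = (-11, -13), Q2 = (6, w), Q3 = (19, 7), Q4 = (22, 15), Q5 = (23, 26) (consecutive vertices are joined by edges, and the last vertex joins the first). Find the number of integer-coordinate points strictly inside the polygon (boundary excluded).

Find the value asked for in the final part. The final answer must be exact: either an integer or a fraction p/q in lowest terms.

Stage 1: T(3) = 2*(-32) + 2*(34) + 1*(49) = 53; iterating: T(3)=53, T(4)=76, T(5)=226, T(6)=657, T(7)=1842, T(8)=5224, T(9)=14789; answer 14789
Stage 2: A1 = 14789; w = -7; cross terms: (-11*-7 - 6*-13)=155, (6*7 - 19*-7)=175, (19*15 - 22*7)=131, (22*26 - 23*15)=227, (23*-13 - -11*26)=-13; twice the area = |675| = 675; area = 675/2; boundary points = 1 + 1 + 1 + 1 + 1 = 5; strictly interior points = area - boundary/2 + 1 = 336; answer 336

336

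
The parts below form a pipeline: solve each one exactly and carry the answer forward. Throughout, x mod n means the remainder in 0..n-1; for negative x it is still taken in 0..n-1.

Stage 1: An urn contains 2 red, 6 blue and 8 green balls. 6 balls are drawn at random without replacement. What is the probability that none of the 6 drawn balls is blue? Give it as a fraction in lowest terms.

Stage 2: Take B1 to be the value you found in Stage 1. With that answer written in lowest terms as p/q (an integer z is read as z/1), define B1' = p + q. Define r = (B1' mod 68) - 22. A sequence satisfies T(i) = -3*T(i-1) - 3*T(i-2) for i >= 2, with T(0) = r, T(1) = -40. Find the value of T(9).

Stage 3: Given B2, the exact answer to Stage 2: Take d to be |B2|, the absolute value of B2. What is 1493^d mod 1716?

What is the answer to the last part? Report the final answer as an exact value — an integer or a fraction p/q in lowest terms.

Stage 1: total draws C(16,6) = 8008; favorable C(10,6) = 210; P = 15/572; answer 15/572
Stage 2: B1 = 15/572; threaded value p + q = 587; r = 21; T(2) = -3*(-40) - 3*(21) = 57; iterating: T(2)=57, T(3)=-51, T(4)=-18, T(5)=207, T(6)=-567, T(7)=1080, T(8)=-1539, T(9)=1377; answer 1377
Stage 3: B2 = 1377; d = 1377; squarings mod 1716: 1493^1=1493, 1493^2=1681, 1493^4=1225, 1493^8=841, 1493^16=289, 1493^32=1153, 1493^64=1225, 1493^128=841, 1493^256=289, 1493^512=1153, 1493^1024=1225; 1493^1377 = 1493^1 * 1493^32 * 1493^64 * 1493^256 * 1493^1024 = 1685 (mod 1716); answer 1685

1685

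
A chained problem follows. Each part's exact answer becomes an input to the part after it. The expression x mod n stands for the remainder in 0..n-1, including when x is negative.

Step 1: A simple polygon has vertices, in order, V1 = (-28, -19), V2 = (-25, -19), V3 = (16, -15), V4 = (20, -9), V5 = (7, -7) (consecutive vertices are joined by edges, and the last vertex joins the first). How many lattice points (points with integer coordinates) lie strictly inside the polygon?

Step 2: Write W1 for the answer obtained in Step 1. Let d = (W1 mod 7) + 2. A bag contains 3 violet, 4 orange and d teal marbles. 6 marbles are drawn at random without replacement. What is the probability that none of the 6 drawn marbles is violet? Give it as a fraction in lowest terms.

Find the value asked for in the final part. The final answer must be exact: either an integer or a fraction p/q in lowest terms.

2/33

Step 1: cross terms: (-28*-19 - -25*-19)=57, (-25*-15 - 16*-19)=679, (16*-9 - 20*-15)=156, (20*-7 - 7*-9)=-77, (7*-19 - -28*-7)=-329; twice the area = |486| = 486; area = 243; boundary points = 3 + 1 + 2 + 1 + 1 = 8; strictly interior points = area - boundary/2 + 1 = 240; answer 240
Step 2: W1 = 240; d = 4; total draws C(11,6) = 462; favorable C(8,6) = 28; P = 2/33; answer 2/33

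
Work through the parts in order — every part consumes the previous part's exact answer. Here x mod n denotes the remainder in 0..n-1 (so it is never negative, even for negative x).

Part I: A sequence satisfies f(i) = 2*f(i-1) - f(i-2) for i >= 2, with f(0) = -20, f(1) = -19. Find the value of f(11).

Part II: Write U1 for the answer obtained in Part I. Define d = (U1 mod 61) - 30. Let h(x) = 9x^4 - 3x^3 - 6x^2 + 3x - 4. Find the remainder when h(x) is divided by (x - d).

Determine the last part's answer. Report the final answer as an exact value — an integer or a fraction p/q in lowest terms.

Part I: f(2) = 2*(-19) - 1*(-20) = -18; iterating: f(2)=-18, f(3)=-17, f(4)=-16, f(5)=-15, f(6)=-14, f(7)=-13, f(8)=-12, f(9)=-11, f(10)=-10, f(11)=-9; answer -9
Part II: U1 = -9; d = 22; remainder = value at the root: 9*(22)^4 - 3*(22)^3 - 6*(22)^2 + 3*(22)^1 - 4 = (2108304) + (-31944) + (-2904) + (66) + (-4) = 2073518; answer 2073518

2073518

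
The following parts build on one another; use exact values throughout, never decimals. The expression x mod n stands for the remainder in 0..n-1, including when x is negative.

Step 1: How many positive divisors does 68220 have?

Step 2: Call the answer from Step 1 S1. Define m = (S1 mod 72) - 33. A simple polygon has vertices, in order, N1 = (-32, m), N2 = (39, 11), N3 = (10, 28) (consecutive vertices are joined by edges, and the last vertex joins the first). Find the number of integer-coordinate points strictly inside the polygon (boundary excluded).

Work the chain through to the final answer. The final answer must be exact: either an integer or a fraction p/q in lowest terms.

719

Step 1: 68220 = 2^2 * 3^2 * 5 * 379; number of divisors = (2+1) * (2+1) * (1+1) * (1+1) = 36; answer 36
Step 2: S1 = 36; m = 3; cross terms: (-32*11 - 39*3)=-469, (39*28 - 10*11)=982, (10*3 - -32*28)=926; twice the area = |1439| = 1439; area = 1439/2; boundary points = 1 + 1 + 1 = 3; strictly interior points = area - boundary/2 + 1 = 719; answer 719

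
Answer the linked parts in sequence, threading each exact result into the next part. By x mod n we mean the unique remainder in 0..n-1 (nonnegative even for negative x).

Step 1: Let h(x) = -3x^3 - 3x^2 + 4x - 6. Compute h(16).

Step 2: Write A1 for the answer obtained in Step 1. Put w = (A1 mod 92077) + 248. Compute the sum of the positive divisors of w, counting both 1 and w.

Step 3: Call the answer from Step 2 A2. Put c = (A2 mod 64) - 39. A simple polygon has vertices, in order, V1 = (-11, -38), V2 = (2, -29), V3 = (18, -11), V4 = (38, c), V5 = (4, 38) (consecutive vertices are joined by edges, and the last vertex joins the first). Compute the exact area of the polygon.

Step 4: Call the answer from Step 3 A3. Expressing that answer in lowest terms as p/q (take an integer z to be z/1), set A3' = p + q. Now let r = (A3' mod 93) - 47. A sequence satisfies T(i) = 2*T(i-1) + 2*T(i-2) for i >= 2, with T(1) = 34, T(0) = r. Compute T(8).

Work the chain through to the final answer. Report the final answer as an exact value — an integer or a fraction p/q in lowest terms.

Step 1: -3*(16)^3 - 3*(16)^2 + 4*(16)^1 - 6 = (-12288) + (-768) + (64) + (-6) = -12998; answer -12998
Step 2: A1 = -12998; w = 79327; 79327 = 23 * 3449; sigma = (1 + 23) * (1 + 3449) = 24 * 3450 = 82800; answer 82800
Step 3: A2 = 82800; c = 9; cross terms: (-11*-29 - 2*-38)=395, (2*-11 - 18*-29)=500, (18*9 - 38*-11)=580, (38*38 - 4*9)=1408, (4*-38 - -11*38)=266; twice the area = |3149| = 3149; area = 3149/2; answer 3149/2
Step 4: A3 = 3149/2; threaded value p + q = 3151; r = 35; T(2) = 2*(34) + 2*(35) = 138; iterating: T(2)=138, T(3)=344, T(4)=964, T(5)=2616, T(6)=7160, T(7)=19552, T(8)=53424; answer 53424

53424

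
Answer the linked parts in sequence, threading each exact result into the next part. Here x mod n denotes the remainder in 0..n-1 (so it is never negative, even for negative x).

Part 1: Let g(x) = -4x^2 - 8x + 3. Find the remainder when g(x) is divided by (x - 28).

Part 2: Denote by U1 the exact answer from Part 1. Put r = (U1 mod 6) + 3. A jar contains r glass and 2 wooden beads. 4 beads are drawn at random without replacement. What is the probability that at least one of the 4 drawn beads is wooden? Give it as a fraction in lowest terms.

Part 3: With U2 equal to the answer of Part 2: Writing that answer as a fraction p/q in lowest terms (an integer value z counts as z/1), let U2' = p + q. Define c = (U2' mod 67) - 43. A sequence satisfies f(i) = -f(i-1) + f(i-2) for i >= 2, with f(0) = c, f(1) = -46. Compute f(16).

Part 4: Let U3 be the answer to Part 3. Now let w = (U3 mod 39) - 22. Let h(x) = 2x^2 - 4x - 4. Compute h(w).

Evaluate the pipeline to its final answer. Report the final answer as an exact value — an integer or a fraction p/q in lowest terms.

-4

Part 1: remainder = value at the root: -4*(28)^2 - 8*(28)^1 + 3 = (-3136) + (-224) + (3) = -3357; answer -3357
Part 2: U1 = -3357; r = 6; total draws C(8,4) = 70; complement C(6,4) = 15; favorable 70 - 15 = 55; P = 11/14; answer 11/14
Part 3: U2 = 11/14; threaded value p + q = 25; c = -18; f(2) = -1*(-46) + 1*(-18) = 28; iterating: f(2)=28, f(3)=-74, f(4)=102, f(5)=-176, f(6)=278, f(7)=-454, f(8)=732, f(9)=-1186, f(10)=1918, f(11)=-3104, f(12)=5022, f(13)=-8126, f(14)=13148, f(15)=-21274, f(16)=34422; answer 34422
Part 4: U3 = 34422; w = 2; 2*(2)^2 - 4*(2)^1 - 4 = (8) + (-8) + (-4) = -4; answer -4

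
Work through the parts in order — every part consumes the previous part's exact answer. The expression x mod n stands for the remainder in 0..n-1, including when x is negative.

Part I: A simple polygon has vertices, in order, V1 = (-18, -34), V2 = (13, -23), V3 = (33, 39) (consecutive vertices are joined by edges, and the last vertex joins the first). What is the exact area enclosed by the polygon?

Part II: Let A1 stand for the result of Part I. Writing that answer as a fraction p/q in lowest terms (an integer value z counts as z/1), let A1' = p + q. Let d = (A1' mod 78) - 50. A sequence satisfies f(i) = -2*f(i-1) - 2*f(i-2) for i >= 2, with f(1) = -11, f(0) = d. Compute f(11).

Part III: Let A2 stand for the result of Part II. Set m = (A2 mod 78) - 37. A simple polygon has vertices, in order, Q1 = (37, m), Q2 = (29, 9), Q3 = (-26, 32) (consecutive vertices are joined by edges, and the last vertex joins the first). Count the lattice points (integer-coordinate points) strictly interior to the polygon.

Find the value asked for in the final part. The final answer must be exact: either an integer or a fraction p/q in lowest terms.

Part I: cross terms: (-18*-23 - 13*-34)=856, (13*39 - 33*-23)=1266, (33*-34 - -18*39)=-420; twice the area = |1702| = 1702; area = 851; answer 851
Part II: A1 = 851; threaded value p + q = 852; d = 22; f(2) = -2*(-11) - 2*(22) = -22; iterating: f(2)=-22, f(3)=66, f(4)=-88, f(5)=44, f(6)=88, f(7)=-264, f(8)=352, f(9)=-176, f(10)=-352, f(11)=1056; answer 1056
Part III: A2 = 1056; m = 5; cross terms: (37*9 - 29*5)=188, (29*32 - -26*9)=1162, (-26*5 - 37*32)=-1314; twice the area = |36| = 36; area = 18; boundary points = 4 + 1 + 9 = 14; strictly interior points = area - boundary/2 + 1 = 12; answer 12

12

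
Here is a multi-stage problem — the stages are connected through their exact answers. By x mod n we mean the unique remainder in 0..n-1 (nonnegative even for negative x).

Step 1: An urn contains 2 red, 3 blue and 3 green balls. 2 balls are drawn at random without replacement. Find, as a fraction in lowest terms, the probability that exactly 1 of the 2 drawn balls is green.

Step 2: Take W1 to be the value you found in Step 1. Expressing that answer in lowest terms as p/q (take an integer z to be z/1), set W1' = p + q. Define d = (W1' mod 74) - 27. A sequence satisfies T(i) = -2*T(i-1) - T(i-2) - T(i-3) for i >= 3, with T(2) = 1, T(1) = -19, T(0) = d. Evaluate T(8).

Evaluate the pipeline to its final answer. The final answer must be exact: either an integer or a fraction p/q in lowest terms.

151

Step 1: total draws C(8,2) = 28; favorable C(3,1)*C(5,1) = 15; P = 15/28; answer 15/28
Step 2: W1 = 15/28; threaded value p + q = 43; d = 16; T(3) = -2*(1) - 1*(-19) - 1*(16) = 1; iterating: T(3)=1, T(4)=16, T(5)=-34, T(6)=51, T(7)=-84, T(8)=151; answer 151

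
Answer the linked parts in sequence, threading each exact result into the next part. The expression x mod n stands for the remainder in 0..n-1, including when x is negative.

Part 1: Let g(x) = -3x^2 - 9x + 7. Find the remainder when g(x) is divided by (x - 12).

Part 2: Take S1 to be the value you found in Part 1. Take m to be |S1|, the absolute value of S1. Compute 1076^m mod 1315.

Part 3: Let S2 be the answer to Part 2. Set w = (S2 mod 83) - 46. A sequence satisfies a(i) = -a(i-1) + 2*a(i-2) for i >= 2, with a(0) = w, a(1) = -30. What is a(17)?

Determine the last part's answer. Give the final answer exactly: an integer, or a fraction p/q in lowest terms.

Part 1: remainder = value at the root: -3*(12)^2 - 9*(12)^1 + 7 = (-432) + (-108) + (7) = -533; answer -533
Part 2: S1 = -533; m = 533; squarings mod 1315: 1076^1=1076, 1076^2=576, 1076^4=396, 1076^8=331, 1076^16=416, 1076^32=791, 1076^64=1056, 1076^128=16, 1076^256=256, 1076^512=1101; 1076^533 = 1076^1 * 1076^4 * 1076^16 * 1076^512 = 1106 (mod 1315); answer 1106
Part 3: S2 = 1106; w = -19; a(2) = -1*(-30) + 2*(-19) = -8; iterating: a(2)=-8, a(3)=-52, a(4)=36, a(5)=-140, a(6)=212, a(7)=-492, a(8)=916, a(9)=-1900, a(10)=3732, a(11)=-7532, a(12)=14996, a(13)=-30060, a(14)=60052, a(15)=-120172, a(16)=240276, a(17)=-480620; answer -480620

-480620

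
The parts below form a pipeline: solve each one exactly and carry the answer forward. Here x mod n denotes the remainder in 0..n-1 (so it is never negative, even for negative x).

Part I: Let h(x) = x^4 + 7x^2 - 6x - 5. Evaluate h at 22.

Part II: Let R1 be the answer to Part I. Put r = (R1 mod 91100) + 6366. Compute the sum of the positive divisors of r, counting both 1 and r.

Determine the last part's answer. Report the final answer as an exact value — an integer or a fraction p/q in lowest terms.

61674

Part I: 1*(22)^4 + 7*(22)^2 - 6*(22)^1 - 5 = (234256) + (3388) + (-132) + (-5) = 237507; answer 237507
Part II: R1 = 237507; r = 61673; 61673 is prime, so its only divisors are 1 and 61673; sigma = 1 + 61673 = 61674; answer 61674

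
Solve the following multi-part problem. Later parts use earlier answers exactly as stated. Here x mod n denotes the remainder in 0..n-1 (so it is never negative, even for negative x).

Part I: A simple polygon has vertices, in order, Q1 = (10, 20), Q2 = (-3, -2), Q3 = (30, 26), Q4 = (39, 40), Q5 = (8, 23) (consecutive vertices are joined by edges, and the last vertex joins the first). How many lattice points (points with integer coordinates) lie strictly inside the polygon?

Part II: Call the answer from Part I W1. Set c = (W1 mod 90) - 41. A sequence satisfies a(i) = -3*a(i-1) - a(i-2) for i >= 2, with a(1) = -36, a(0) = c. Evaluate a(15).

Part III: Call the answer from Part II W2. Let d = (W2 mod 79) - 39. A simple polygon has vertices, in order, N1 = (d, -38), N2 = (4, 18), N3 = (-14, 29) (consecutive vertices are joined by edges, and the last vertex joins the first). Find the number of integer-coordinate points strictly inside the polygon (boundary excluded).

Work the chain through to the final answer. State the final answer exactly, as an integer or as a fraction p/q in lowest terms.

690

Part I: cross terms: (10*-2 - -3*20)=40, (-3*26 - 30*-2)=-18, (30*40 - 39*26)=186, (39*23 - 8*40)=577, (8*20 - 10*23)=-70; twice the area = |715| = 715; area = 715/2; boundary points = 1 + 1 + 1 + 1 + 1 = 5; strictly interior points = area - boundary/2 + 1 = 356; answer 356
Part II: W1 = 356; c = 45; a(2) = -3*(-36) - 1*(45) = 63; iterating: a(2)=63, a(3)=-153, a(4)=396, a(5)=-1035, a(6)=2709, a(7)=-7092, a(8)=18567, a(9)=-48609, a(10)=127260, a(11)=-333171, a(12)=872253, a(13)=-2283588, a(14)=5978511, a(15)=-15651945; answer -15651945
Part III: W2 = -15651945; d = -30; cross terms: (-30*18 - 4*-38)=-388, (4*29 - -14*18)=368, (-14*-38 - -30*29)=1402; twice the area = |1382| = 1382; area = 691; boundary points = 2 + 1 + 1 = 4; strictly interior points = area - boundary/2 + 1 = 690; answer 690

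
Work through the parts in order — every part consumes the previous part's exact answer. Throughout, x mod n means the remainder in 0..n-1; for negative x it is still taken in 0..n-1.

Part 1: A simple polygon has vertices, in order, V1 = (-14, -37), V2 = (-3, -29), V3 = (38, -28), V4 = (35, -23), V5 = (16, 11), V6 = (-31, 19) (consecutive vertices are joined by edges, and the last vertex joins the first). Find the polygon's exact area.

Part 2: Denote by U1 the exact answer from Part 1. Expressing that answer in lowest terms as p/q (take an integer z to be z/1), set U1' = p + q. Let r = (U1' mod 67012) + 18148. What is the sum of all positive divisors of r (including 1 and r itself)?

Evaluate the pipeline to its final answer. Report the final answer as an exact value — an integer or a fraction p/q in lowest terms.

35616

Part 1: cross terms: (-14*-29 - -3*-37)=295, (-3*-28 - 38*-29)=1186, (38*-23 - 35*-28)=106, (35*11 - 16*-23)=753, (16*19 - -31*11)=645, (-31*-37 - -14*19)=1413; twice the area = |4398| = 4398; area = 2199; answer 2199
Part 2: U1 = 2199; threaded value p + q = 2200; r = 20348; 20348 = 2^2 * 5087; sigma = (1 + 2 + 4) * (1 + 5087) = 7 * 5088 = 35616; answer 35616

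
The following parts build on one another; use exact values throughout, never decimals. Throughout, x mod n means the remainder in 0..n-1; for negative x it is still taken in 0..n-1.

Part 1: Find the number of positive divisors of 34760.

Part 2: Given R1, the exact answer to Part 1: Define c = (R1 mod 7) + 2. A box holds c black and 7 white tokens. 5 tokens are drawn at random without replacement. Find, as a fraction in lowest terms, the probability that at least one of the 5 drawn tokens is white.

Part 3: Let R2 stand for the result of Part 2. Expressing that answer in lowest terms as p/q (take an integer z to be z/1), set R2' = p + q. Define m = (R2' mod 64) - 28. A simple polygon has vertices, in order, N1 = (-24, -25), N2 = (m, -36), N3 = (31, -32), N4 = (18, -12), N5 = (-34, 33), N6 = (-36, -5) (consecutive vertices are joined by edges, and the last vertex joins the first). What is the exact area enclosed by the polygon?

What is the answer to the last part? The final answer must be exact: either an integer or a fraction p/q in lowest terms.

2268

Part 1: 34760 = 2^3 * 5 * 11 * 79; number of divisors = (3+1) * (1+1) * (1+1) * (1+1) = 32; answer 32
Part 2: R1 = 32; c = 6; total draws C(13,5) = 1287; complement C(6,5) = 6; favorable 1287 - 6 = 1281; P = 427/429; answer 427/429
Part 3: R2 = 427/429; threaded value p + q = 856; m = -4; cross terms: (-24*-36 - -4*-25)=764, (-4*-32 - 31*-36)=1244, (31*-12 - 18*-32)=204, (18*33 - -34*-12)=186, (-34*-5 - -36*33)=1358, (-36*-25 - -24*-5)=780; twice the area = |4536| = 4536; area = 2268; answer 2268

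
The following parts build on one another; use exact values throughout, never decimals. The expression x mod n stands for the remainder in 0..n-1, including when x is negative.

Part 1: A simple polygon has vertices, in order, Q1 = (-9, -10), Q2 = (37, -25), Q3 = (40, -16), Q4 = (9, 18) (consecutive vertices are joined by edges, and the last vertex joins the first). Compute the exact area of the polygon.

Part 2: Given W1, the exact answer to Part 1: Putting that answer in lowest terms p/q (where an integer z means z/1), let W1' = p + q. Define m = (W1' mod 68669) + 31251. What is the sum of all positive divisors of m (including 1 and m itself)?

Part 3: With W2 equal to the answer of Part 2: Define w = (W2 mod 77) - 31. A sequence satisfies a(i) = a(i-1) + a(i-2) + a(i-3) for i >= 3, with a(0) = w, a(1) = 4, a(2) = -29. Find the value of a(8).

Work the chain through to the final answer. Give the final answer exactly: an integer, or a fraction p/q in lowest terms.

Part 1: cross terms: (-9*-25 - 37*-10)=595, (37*-16 - 40*-25)=408, (40*18 - 9*-16)=864, (9*-10 - -9*18)=72; twice the area = |1939| = 1939; area = 1939/2; answer 1939/2
Part 2: W1 = 1939/2; threaded value p + q = 1941; m = 33192; 33192 = 2^3 * 3^2 * 461; sigma = (1 + 2 + 4 + 8) * (1 + 3 + 9) * (1 + 461) = 15 * 13 * 462 = 90090; answer 90090
Part 3: W2 = 90090; w = -31; a(3) = 1*(-29) + 1*(4) + 1*(-31) = -56; iterating: a(3)=-56, a(4)=-81, a(5)=-166, a(6)=-303, a(7)=-550, a(8)=-1019; answer -1019

-1019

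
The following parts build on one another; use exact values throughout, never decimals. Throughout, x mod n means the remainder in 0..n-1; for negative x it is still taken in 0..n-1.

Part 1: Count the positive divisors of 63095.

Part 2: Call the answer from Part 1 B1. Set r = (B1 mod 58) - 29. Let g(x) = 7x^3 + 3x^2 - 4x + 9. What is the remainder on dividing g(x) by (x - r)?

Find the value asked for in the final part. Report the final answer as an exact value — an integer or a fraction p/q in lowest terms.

-107391

Part 1: 63095 = 5 * 12619; number of divisors = (1+1) * (1+1) = 4; answer 4
Part 2: B1 = 4; r = -25; remainder = value at the root: 7*(-25)^3 + 3*(-25)^2 - 4*(-25)^1 + 9 = (-109375) + (1875) + (100) + (9) = -107391; answer -107391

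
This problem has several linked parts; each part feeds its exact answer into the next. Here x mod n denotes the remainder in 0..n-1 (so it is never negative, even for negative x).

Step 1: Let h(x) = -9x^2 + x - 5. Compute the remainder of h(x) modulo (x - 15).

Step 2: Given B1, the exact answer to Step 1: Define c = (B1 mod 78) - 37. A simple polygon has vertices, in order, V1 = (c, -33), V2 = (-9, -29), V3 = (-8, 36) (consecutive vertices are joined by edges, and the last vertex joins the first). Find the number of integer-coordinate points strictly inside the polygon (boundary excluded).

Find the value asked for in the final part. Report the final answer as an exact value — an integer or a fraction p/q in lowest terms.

Step 1: remainder = value at the root: -9*(15)^2 + 1*(15)^1 - 5 = (-2025) + (15) + (-5) = -2015; answer -2015
Step 2: B1 = -2015; c = -24; cross terms: (-24*-29 - -9*-33)=399, (-9*36 - -8*-29)=-556, (-8*-33 - -24*36)=1128; twice the area = |971| = 971; area = 971/2; boundary points = 1 + 1 + 1 = 3; strictly interior points = area - boundary/2 + 1 = 485; answer 485

485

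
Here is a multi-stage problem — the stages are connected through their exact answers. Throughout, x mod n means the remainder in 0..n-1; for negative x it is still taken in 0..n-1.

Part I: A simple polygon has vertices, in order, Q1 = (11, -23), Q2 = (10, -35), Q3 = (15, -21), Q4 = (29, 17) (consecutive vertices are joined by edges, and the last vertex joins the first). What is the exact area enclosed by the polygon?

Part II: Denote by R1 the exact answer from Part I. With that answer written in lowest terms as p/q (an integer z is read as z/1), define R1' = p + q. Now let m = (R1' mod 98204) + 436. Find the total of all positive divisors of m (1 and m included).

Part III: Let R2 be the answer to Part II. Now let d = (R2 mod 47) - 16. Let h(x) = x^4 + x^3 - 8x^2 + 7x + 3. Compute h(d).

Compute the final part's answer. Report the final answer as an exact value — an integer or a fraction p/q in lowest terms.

469329

Part I: cross terms: (11*-35 - 10*-23)=-155, (10*-21 - 15*-35)=315, (15*17 - 29*-21)=864, (29*-23 - 11*17)=-854; twice the area = |170| = 170; area = 85; answer 85
Part II: R1 = 85; threaded value p + q = 86; m = 522; 522 = 2 * 3^2 * 29; sigma = (1 + 2) * (1 + 3 + 9) * (1 + 29) = 3 * 13 * 30 = 1170; answer 1170
Part III: R2 = 1170; d = 26; 1*(26)^4 + 1*(26)^3 - 8*(26)^2 + 7*(26)^1 + 3 = (456976) + (17576) + (-5408) + (182) + (3) = 469329; answer 469329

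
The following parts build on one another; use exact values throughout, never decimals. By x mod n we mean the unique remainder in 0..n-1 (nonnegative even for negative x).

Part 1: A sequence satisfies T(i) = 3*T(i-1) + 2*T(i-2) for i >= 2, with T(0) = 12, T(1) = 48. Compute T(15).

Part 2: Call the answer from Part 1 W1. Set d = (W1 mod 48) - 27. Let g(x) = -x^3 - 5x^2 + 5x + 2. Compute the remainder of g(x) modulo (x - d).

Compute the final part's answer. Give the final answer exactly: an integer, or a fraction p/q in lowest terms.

Part 1: T(2) = 3*(48) + 2*(12) = 168; iterating: T(2)=168, T(3)=600, T(4)=2136, T(5)=7608, T(6)=27096, T(7)=96504, T(8)=343704, T(9)=1224120, T(10)=4359768, T(11)=15527544, T(12)=55302168, T(13)=196961592, T(14)=701489112, T(15)=2498390520; answer 2498390520
Part 2: W1 = 2498390520; d = -3; remainder = value at the root: -1*(-3)^3 - 5*(-3)^2 + 5*(-3)^1 + 2 = (27) + (-45) + (-15) + (2) = -31; answer -31

-31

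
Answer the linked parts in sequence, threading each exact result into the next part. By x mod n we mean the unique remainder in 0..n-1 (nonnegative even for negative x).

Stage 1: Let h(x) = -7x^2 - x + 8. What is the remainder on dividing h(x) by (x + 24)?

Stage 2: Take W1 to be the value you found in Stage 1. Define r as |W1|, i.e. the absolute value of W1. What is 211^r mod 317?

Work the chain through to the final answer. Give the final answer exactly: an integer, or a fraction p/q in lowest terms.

Stage 1: remainder = value at the root: -7*(-24)^2 - 1*(-24)^1 + 8 = (-4032) + (24) + (8) = -4000; answer -4000
Stage 2: W1 = -4000; r = 4000; squarings mod 317: 211^1=211, 211^2=141, 211^4=227, 211^8=175, 211^16=193, 211^32=160, 211^64=240, 211^128=223, 211^256=277, 211^512=15, 211^1024=225, 211^2048=222; 211^4000 = 211^32 * 211^128 * 211^256 * 211^512 * 211^1024 * 211^2048 = 232 (mod 317); answer 232

232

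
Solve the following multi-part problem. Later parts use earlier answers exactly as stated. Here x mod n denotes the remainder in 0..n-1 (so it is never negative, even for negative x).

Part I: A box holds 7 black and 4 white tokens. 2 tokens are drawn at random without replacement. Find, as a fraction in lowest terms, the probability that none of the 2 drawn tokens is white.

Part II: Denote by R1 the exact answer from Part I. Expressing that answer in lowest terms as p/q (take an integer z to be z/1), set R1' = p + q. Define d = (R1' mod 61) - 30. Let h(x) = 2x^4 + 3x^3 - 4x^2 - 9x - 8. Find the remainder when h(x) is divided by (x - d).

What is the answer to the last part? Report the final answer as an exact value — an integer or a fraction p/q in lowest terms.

90352

Part I: total draws C(11,2) = 55; favorable C(7,2) = 21; P = 21/55; answer 21/55
Part II: R1 = 21/55; threaded value p + q = 76; d = -15; remainder = value at the root: 2*(-15)^4 + 3*(-15)^3 - 4*(-15)^2 - 9*(-15)^1 - 8 = (101250) + (-10125) + (-900) + (135) + (-8) = 90352; answer 90352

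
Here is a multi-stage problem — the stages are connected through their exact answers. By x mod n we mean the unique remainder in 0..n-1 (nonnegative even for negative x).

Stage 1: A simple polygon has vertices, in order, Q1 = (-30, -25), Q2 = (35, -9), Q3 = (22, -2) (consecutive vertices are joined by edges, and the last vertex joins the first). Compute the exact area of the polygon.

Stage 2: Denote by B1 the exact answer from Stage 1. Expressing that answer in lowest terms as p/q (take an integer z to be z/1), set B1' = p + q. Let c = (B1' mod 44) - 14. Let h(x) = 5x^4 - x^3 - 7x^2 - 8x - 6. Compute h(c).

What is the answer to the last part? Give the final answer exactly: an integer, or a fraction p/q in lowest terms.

33033

Stage 1: cross terms: (-30*-9 - 35*-25)=1145, (35*-2 - 22*-9)=128, (22*-25 - -30*-2)=-610; twice the area = |663| = 663; area = 663/2; answer 663/2
Stage 2: B1 = 663/2; threaded value p + q = 665; c = -9; 5*(-9)^4 - 1*(-9)^3 - 7*(-9)^2 - 8*(-9)^1 - 6 = (32805) + (729) + (-567) + (72) + (-6) = 33033; answer 33033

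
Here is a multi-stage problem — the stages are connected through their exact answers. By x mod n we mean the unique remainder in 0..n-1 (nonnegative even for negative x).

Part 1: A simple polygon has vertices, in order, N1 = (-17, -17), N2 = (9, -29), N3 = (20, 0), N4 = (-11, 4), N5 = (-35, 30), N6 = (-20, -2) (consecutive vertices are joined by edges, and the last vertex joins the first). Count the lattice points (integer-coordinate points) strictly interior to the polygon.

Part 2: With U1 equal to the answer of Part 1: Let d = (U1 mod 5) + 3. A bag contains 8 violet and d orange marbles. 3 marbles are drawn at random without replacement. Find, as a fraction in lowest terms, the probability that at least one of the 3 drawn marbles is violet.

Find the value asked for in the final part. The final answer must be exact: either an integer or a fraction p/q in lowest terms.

138/143

Part 1: cross terms: (-17*-29 - 9*-17)=646, (9*0 - 20*-29)=580, (20*4 - -11*0)=80, (-11*30 - -35*4)=-190, (-35*-2 - -20*30)=670, (-20*-17 - -17*-2)=306; twice the area = |2092| = 2092; area = 1046; boundary points = 2 + 1 + 1 + 2 + 1 + 3 = 10; strictly interior points = area - boundary/2 + 1 = 1042; answer 1042
Part 2: U1 = 1042; d = 5; total draws C(13,3) = 286; complement C(5,3) = 10; favorable 286 - 10 = 276; P = 138/143; answer 138/143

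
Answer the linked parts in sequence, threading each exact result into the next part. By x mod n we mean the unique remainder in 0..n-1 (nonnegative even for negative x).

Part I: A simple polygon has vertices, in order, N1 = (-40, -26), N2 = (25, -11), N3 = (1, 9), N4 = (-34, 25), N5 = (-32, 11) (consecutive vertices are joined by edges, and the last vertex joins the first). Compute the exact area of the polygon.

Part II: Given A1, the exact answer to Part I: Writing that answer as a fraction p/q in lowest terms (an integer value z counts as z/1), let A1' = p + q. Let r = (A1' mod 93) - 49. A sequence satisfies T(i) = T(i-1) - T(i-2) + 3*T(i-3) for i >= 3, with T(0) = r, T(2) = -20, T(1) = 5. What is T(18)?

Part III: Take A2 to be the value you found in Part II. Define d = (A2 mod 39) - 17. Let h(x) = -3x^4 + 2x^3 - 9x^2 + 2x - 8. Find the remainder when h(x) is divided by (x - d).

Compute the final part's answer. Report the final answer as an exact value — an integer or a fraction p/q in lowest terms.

-207144

Part I: cross terms: (-40*-11 - 25*-26)=1090, (25*9 - 1*-11)=236, (1*25 - -34*9)=331, (-34*11 - -32*25)=426, (-32*-26 - -40*11)=1272; twice the area = |3355| = 3355; area = 3355/2; answer 3355/2
Part II: A1 = 3355/2; threaded value p + q = 3357; r = -40; T(3) = 1*(-20) - 1*(5) + 3*(-40) = -145; iterating: T(3)=-145, T(4)=-110, T(5)=-25, T(6)=-350, T(7)=-655, T(8)=-380, T(9)=-775, T(10)=-2360, T(11)=-2725, T(12)=-2690, T(13)=-7045, T(14)=-12530, T(15)=-13555, T(16)=-22160, T(17)=-46195, T(18)=-64700; answer -64700
Part III: A2 = -64700; d = -16; remainder = value at the root: -3*(-16)^4 + 2*(-16)^3 - 9*(-16)^2 + 2*(-16)^1 - 8 = (-196608) + (-8192) + (-2304) + (-32) + (-8) = -207144; answer -207144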